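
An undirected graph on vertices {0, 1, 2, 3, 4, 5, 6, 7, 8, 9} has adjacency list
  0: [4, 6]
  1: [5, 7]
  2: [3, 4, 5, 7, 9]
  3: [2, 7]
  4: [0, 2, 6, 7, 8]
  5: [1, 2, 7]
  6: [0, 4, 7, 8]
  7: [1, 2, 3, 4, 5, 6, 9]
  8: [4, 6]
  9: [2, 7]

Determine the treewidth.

A width-2 tree decomposition is:
Bags: B1 = {2, 5, 7}  B2 = {2, 7, 9}  B3 = {2, 4, 7}  B4 = {4, 6, 7}  B5 = {1, 5, 7}  B6 = {2, 3, 7}  B7 = {4, 6, 8}  B8 = {0, 4, 6}
Tree: B1–B2, B2–B3, B3–B4, B1–B5, B3–B6, B4–B7, B7–B8
The largest bag has 3 vertices, giving width 2; this decomposition certifies tw(G) ≤ 2. For the lower bound, the 3 vertices {0, 4, 6} are pairwise adjacent, and any tree decomposition puts a clique entirely inside one bag — forcing width ≥ 2. The upper and lower bounds meet at 2, so that is the treewidth.

2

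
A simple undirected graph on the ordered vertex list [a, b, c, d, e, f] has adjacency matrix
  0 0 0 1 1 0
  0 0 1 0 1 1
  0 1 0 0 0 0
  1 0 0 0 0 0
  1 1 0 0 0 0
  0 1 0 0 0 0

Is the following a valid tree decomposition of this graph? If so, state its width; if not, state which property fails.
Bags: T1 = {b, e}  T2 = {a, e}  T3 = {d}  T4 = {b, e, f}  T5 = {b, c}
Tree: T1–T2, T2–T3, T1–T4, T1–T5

No — edge (a,d) lies in no bag.

A tree decomposition must satisfy three properties: every vertex lies in some bag; for every edge, both endpoints lie together in some bag; and for every vertex, the bags containing it form a connected subtree. Here edge (a,d) lies in no bag, so the decomposition is invalid.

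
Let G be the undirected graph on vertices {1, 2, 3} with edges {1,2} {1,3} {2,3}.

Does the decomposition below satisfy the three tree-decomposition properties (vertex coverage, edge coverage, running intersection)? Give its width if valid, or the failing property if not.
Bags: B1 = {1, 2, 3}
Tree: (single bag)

Checking the three conditions: (i) the bags cover all of {1, 2, 3}; (ii) for each edge, some bag contains both endpoints; (iii) the bags containing any fixed vertex form a subtree. All hold, so the decomposition is valid with width 3 − 1 = 2.

Yes; width 2.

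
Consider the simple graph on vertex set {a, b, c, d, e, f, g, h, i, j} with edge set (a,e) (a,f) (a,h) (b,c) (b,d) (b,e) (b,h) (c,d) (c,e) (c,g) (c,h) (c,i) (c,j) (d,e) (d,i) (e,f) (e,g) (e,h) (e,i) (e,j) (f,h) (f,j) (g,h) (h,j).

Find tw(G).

A width-3 tree decomposition is:
Bags: B1 = {c, e, h, j}  B2 = {e, f, h, j}  B3 = {b, c, e, h}  B4 = {c, e, g, h}  B5 = {b, c, d, e}  B6 = {c, d, e, i}  B7 = {a, e, f, h}
Tree: B1–B2, B1–B3, B1–B4, B3–B5, B5–B6, B2–B7
The largest bag has 4 vertices, giving width 3; this decomposition certifies tw(G) ≤ 3. Conversely, {b, c, d, e} is a clique of size 4, and the vertices of any clique must share a bag in every tree decomposition; so some bag has ≥ 4 vertices and tw(G) ≥ 3. Hence tw(G) = 3 exactly.

3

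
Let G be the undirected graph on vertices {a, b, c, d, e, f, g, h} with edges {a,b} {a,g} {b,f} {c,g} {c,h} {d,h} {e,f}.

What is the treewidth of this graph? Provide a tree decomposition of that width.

Treewidth 1.
One optimal decomposition is:
Bags: B1 = {d, h}  B2 = {c, h}  B3 = {c, g}  B4 = {a, g}  B5 = {a, b}  B6 = {b, f}  B7 = {e, f}
Tree: B1–B2, B2–B3, B3–B4, B4–B5, B5–B6, B6–B7

Each bag holds 2 vertices, so the decomposition has width 1, which upper-bounds the treewidth. Any graph with an edge has treewidth ≥ 1, and G has the edge d–h. Combining the bounds, tw(G) = 1.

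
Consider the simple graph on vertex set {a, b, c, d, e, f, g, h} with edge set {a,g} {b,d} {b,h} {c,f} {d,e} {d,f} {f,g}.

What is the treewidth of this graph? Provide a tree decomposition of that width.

Treewidth 1.
One such decomposition:
Bags: B1 = {d, f}  B2 = {c, f}  B3 = {b, d}  B4 = {b, h}  B5 = {d, e}  B6 = {f, g}  B7 = {a, g}
Tree: B1–B2, B1–B3, B3–B4, B3–B5, B2–B6, B6–B7

The largest bag has 2 vertices, giving width 1; this decomposition certifies tw(G) ≤ 1. Since G has at least one edge (e.g. f–d), it is not an edgeless graph, so tw(G) ≥ 1. The upper and lower bounds meet at 1, so that is the treewidth.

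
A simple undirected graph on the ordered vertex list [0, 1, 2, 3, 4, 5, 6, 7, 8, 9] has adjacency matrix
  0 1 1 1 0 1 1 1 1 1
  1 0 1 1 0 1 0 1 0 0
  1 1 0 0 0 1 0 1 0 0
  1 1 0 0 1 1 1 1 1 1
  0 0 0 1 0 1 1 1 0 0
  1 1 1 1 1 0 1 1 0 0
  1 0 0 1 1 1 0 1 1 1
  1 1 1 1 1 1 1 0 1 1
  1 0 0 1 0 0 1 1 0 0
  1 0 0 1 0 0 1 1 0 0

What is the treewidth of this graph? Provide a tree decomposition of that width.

Treewidth 4.
Bags: B1 = {0, 3, 6, 7, 8}  B2 = {0, 3, 5, 6, 7}  B3 = {0, 1, 3, 5, 7}  B4 = {3, 4, 5, 6, 7}  B5 = {0, 1, 2, 5, 7}  B6 = {0, 3, 6, 7, 9}
Tree: B1–B2, B2–B3, B2–B4, B3–B5, B2–B6

Each bag holds 5 vertices, so the decomposition has width 4, which upper-bounds the treewidth. On the other hand G contains the 5-clique {0, 1, 2, 5, 7}. A clique must lie in a single bag of any decomposition, so no decomposition can have width below 4. Combining the bounds, tw(G) = 4.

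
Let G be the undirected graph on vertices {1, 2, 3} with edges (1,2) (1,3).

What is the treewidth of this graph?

A width-1 tree decomposition is:
Bags: B1 = {1, 3}  B2 = {1, 2}
Tree: B1–B2
Each bag holds 2 vertices, so the decomposition has width 1, which upper-bounds the treewidth. G has an edge, so its treewidth is at least 1. Therefore the treewidth is 1.

1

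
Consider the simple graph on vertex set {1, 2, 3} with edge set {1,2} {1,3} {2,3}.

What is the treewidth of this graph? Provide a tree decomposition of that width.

Treewidth 2.
Bags: B1 = {1, 2, 3}
Tree: (single bag)

With just one bag of size 3, the width is 3 − 1 = 2, so tw(G) ≤ 2. For the lower bound, the 3 vertices {1, 2, 3} are pairwise adjacent, and any tree decomposition puts a clique entirely inside one bag — forcing width ≥ 2. Therefore the treewidth is 2.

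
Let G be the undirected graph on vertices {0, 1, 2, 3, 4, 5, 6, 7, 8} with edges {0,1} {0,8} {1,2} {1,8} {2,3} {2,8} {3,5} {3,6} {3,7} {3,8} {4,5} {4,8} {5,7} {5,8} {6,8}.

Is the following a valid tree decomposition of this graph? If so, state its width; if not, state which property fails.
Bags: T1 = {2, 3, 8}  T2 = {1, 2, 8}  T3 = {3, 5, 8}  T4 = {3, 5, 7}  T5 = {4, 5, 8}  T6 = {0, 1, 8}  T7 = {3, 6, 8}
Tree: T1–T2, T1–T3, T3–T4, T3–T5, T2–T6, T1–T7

Yes; width 2.

Vertex coverage: the bags together contain {0, 1, 2, 3, 4, 5, 6, 7, 8}, the full vertex set. Edge coverage: each edge of G has both endpoints in at least one bag. Running intersection: for every vertex, the bags containing it form a connected subtree. All three properties hold, so this is a valid tree decomposition of width max|bag| − 1 = 2, and hence tw(G) ≤ 2.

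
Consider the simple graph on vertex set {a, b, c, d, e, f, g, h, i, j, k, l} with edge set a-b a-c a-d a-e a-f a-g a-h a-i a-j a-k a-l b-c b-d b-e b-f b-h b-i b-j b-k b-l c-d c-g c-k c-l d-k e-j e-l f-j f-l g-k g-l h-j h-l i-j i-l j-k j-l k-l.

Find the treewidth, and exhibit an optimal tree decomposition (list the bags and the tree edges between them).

Each bag holds 5 vertices, so the decomposition has width 4, which upper-bounds the treewidth. Conversely, {a, c, g, k, l} is a clique of size 5, and the vertices of any clique must share a bag in every tree decomposition; so some bag has ≥ 5 vertices and tw(G) ≥ 4. Combining the bounds, tw(G) = 4.

Treewidth 4.
One such decomposition:
Bags: B1 = {a, c, g, k, l}  B2 = {a, b, c, k, l}  B3 = {a, b, c, d, k}  B4 = {a, b, j, k, l}  B5 = {a, b, i, j, l}  B6 = {a, b, f, j, l}  B7 = {a, b, h, j, l}  B8 = {a, b, e, j, l}
Tree: B1–B2, B2–B3, B2–B4, B4–B5, B4–B6, B5–B7, B4–B8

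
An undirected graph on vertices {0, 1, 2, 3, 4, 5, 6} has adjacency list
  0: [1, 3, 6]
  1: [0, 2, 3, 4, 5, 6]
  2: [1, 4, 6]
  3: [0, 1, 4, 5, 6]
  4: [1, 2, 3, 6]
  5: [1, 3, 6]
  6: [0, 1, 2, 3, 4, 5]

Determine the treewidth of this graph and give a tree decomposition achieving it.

Treewidth 3.
One optimal decomposition is:
Bags: B1 = {1, 3, 4, 6}  B2 = {1, 2, 4, 6}  B3 = {1, 3, 5, 6}  B4 = {0, 1, 3, 6}
Tree: B1–B2, B1–B3, B1–B4

Every bag has size at most 4, so the width is 4 − 1 = 3 and tw(G) ≤ 3. On the other hand G contains the 4-clique {1, 2, 4, 6}. A clique must lie in a single bag of any decomposition, so no decomposition can have width below 3. The upper and lower bounds meet at 3, so that is the treewidth.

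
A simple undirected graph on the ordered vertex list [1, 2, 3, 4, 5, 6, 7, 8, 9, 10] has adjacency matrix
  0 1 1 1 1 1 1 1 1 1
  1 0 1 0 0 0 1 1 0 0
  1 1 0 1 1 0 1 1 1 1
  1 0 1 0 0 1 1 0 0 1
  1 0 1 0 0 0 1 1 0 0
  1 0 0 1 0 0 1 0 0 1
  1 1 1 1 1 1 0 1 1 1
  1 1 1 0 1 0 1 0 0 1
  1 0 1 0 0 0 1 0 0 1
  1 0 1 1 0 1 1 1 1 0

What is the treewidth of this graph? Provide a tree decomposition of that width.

Treewidth 4.
One such decomposition:
Bags: B1 = {1, 3, 7, 8, 10}  B2 = {1, 3, 4, 7, 10}  B3 = {1, 3, 5, 7, 8}  B4 = {1, 4, 6, 7, 10}  B5 = {1, 2, 3, 7, 8}  B6 = {1, 3, 7, 9, 10}
Tree: B1–B2, B1–B3, B2–B4, B3–B5, B2–B6

Every bag has size at most 5, so the width is 5 − 1 = 4 and tw(G) ≤ 4. Conversely, {1, 2, 3, 7, 8} is a clique of size 5, and the vertices of any clique must share a bag in every tree decomposition; so some bag has ≥ 5 vertices and tw(G) ≥ 4. Combining the bounds, tw(G) = 4.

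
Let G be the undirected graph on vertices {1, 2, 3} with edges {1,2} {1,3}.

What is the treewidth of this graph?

A width-1 tree decomposition is:
Bags: B1 = {1, 3}  B2 = {1, 2}
Tree: B1–B2
The largest bag has 2 vertices, giving width 1; this decomposition certifies tw(G) ≤ 1. G has an edge, so its treewidth is at least 1. Therefore the treewidth is 1.

1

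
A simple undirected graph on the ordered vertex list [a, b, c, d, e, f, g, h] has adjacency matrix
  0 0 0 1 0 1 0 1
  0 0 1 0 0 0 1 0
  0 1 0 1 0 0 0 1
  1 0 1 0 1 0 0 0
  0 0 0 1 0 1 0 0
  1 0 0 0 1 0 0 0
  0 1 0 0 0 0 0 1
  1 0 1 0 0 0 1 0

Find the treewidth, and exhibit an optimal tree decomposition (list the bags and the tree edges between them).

Treewidth 2.
Bags: B1 = {b, c, g}  B2 = {c, g, h}  B3 = {c, d, h}  B4 = {a, d, h}  B5 = {a, d, e}  B6 = {a, e, f}
Tree: B1–B2, B2–B3, B3–B4, B4–B5, B5–B6

The largest bag has 3 vertices, giving width 2; this decomposition certifies tw(G) ≤ 2. The edges b–g–h–c–b form a cycle, so G is not a tree and its treewidth is at least 2. Combining the bounds, tw(G) = 2.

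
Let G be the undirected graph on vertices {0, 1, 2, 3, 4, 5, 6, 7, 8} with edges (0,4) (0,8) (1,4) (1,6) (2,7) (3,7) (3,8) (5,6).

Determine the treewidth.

1

A width-1 tree decomposition is:
Bags: B1 = {2, 7}  B2 = {3, 7}  B3 = {3, 8}  B4 = {0, 8}  B5 = {0, 4}  B6 = {1, 4}  B7 = {1, 6}  B8 = {5, 6}
Tree: B1–B2, B2–B3, B3–B4, B4–B5, B5–B6, B6–B7, B7–B8
Every bag has size at most 2, so the width is 2 − 1 = 1 and tw(G) ≤ 1. G has an edge, so its treewidth is at least 1. Hence tw(G) = 1 exactly.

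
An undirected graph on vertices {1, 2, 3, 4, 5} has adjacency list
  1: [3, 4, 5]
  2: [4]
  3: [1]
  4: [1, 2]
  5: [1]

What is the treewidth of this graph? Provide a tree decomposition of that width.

Treewidth 1.
One such decomposition:
Bags: B1 = {1, 3}  B2 = {1, 5}  B3 = {1, 4}  B4 = {2, 4}
Tree: B1–B2, B1–B3, B3–B4

The largest bag has 2 vertices, giving width 1; this decomposition certifies tw(G) ≤ 1. Since G has at least one edge (e.g. 3–1), it is not an edgeless graph, so tw(G) ≥ 1. Therefore the treewidth is 1.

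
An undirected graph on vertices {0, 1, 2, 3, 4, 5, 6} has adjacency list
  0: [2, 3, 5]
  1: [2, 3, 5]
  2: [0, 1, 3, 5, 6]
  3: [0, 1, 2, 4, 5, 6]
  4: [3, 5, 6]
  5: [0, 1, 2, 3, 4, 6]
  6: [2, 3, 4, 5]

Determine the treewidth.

A width-3 tree decomposition is:
Bags: B1 = {1, 2, 3, 5}  B2 = {2, 3, 5, 6}  B3 = {0, 2, 3, 5}  B4 = {3, 4, 5, 6}
Tree: B1–B2, B1–B3, B2–B4
The largest bag has 4 vertices, giving width 3; this decomposition certifies tw(G) ≤ 3. On the other hand G contains the 4-clique {0, 2, 3, 5}. A clique must lie in a single bag of any decomposition, so no decomposition can have width below 3. The upper and lower bounds meet at 3, so that is the treewidth.

3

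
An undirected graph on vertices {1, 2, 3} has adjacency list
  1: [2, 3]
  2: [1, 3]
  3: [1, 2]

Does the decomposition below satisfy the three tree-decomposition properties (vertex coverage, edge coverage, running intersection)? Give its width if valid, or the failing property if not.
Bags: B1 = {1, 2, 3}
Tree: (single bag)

Every vertex of G appears in some bag (union = {1, 2, 3}); every edge is covered by a bag; and for each vertex v the set of bags containing v is connected in the bag tree. The decomposition is therefore valid. The largest bag has 3 vertices, so the width is 2.

Yes; width 2.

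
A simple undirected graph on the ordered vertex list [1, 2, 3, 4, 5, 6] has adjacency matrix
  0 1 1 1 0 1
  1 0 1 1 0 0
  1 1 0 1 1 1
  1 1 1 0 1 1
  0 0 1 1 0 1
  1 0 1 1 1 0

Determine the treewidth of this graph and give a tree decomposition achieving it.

The largest bag has 4 vertices, giving width 3; this decomposition certifies tw(G) ≤ 3. For the lower bound, the 4 vertices {1, 2, 3, 4} are pairwise adjacent, and any tree decomposition puts a clique entirely inside one bag — forcing width ≥ 3. Hence tw(G) = 3 exactly.

Treewidth 3.
One such decomposition:
Bags: B1 = {1, 2, 3, 4}  B2 = {1, 3, 4, 6}  B3 = {3, 4, 5, 6}
Tree: B1–B2, B2–B3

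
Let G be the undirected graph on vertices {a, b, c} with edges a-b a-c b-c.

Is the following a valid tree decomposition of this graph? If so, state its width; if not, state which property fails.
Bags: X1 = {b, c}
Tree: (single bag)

No — vertex a appears in no bag.

A tree decomposition must satisfy three properties: every vertex lies in some bag; for every edge, both endpoints lie together in some bag; and for every vertex, the bags containing it form a connected subtree. Here vertex a appears in no bag, so the decomposition is invalid.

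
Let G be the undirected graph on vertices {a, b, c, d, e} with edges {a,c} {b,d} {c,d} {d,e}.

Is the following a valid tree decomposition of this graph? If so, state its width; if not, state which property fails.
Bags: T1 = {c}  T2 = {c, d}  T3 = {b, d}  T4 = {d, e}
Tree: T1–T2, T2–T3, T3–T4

A tree decomposition must satisfy three properties: every vertex lies in some bag; for every edge, both endpoints lie together in some bag; and for every vertex, the bags containing it form a connected subtree. Here vertex a appears in no bag, so the decomposition is invalid.

No — vertex a appears in no bag.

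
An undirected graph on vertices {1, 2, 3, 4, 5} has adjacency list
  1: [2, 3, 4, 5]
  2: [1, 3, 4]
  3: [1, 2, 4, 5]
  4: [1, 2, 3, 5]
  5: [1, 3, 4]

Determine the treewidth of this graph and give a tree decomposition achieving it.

Treewidth 3.
Bags: B1 = {1, 3, 4, 5}  B2 = {1, 2, 3, 4}
Tree: B1–B2

The largest bag has 4 vertices, giving width 3; this decomposition certifies tw(G) ≤ 3. Conversely, {1, 2, 3, 4} is a clique of size 4, and the vertices of any clique must share a bag in every tree decomposition; so some bag has ≥ 4 vertices and tw(G) ≥ 3. Therefore the treewidth is 3.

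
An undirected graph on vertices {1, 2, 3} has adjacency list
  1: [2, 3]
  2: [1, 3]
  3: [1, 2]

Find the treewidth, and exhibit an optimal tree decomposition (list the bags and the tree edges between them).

Treewidth 2.
One such decomposition:
Bags: B1 = {1, 2, 3}
Tree: (single bag)

With just one bag of size 3, the width is 3 − 1 = 2, so tw(G) ≤ 2. For the lower bound, the 3 vertices {1, 2, 3} are pairwise adjacent, and any tree decomposition puts a clique entirely inside one bag — forcing width ≥ 2. Hence tw(G) = 2 exactly.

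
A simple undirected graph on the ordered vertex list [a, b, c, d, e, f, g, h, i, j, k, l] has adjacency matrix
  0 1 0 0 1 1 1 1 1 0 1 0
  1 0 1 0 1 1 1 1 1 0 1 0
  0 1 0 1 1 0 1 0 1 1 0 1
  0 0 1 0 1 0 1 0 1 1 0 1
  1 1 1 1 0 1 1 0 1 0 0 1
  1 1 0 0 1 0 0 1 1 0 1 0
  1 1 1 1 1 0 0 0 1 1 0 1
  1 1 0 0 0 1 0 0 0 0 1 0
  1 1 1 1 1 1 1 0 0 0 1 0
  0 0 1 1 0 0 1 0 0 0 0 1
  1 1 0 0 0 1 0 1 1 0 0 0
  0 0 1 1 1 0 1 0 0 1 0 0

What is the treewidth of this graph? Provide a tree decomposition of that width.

Treewidth 4.
One optimal decomposition is:
Bags: B1 = {a, b, e, g, i}  B2 = {a, b, e, f, i}  B3 = {b, c, e, g, i}  B4 = {c, d, e, g, i}  B5 = {c, d, e, g, l}  B6 = {a, b, f, i, k}  B7 = {a, b, f, h, k}  B8 = {c, d, g, j, l}
Tree: B1–B2, B1–B3, B3–B4, B4–B5, B2–B6, B6–B7, B5–B8

The largest bag has 5 vertices, giving width 4; this decomposition certifies tw(G) ≤ 4. For the lower bound, the 5 vertices {c, d, g, j, l} are pairwise adjacent, and any tree decomposition puts a clique entirely inside one bag — forcing width ≥ 4. Therefore the treewidth is 4.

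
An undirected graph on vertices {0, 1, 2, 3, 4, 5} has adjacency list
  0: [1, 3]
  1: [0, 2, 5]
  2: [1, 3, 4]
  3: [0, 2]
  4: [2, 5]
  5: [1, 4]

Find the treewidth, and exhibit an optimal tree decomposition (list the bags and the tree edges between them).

Treewidth 2.
One optimal decomposition is:
Bags: B1 = {1, 4, 5}  B2 = {1, 2, 4}  B3 = {0, 1, 2}  B4 = {0, 2, 3}
Tree: B1–B2, B2–B3, B3–B4

Each bag holds 3 vertices, so the decomposition has width 2, which upper-bounds the treewidth. Since 5–4–2–1–5 is a cycle in G, G is not acyclic. Forests are exactly the graphs of treewidth ≤ 1, so tw(G) ≥ 2. Therefore the treewidth is 2.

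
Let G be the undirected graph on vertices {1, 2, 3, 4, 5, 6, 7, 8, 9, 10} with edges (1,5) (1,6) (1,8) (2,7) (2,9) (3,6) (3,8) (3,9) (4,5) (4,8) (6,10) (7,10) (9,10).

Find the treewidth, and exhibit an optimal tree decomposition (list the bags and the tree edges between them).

Every bag has size at most 3, so the width is 3 − 1 = 2 and tw(G) ≤ 2. The edges 5–4–8–1–5 form a cycle, so G is not a tree and its treewidth is at least 2. Therefore the treewidth is 2.

Treewidth 2.
One such decomposition:
Bags: B1 = {1, 4, 5}  B2 = {1, 4, 8}  B3 = {1, 6, 8}  B4 = {3, 6, 8}  B5 = {3, 6, 10}  B6 = {3, 9, 10}  B7 = {7, 9, 10}  B8 = {2, 7, 9}
Tree: B1–B2, B2–B3, B3–B4, B4–B5, B5–B6, B6–B7, B7–B8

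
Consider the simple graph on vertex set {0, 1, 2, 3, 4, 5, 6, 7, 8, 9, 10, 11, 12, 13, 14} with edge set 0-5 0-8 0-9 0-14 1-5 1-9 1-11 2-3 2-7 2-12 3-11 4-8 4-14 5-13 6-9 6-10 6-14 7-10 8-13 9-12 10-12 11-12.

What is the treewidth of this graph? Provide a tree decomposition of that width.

Treewidth 3.
Bags: B1 = {4, 5, 8, 13}  B2 = {0, 4, 5, 8}  B3 = {0, 4, 5, 14}  B4 = {0, 1, 5, 14}  B5 = {0, 1, 9, 14}  B6 = {1, 6, 9, 14}  B7 = {1, 6, 9, 11}  B8 = {6, 9, 11, 12}  B9 = {6, 10, 11, 12}  B10 = {3, 10, 11, 12}  B11 = {2, 3, 10, 12}  B12 = {2, 3, 7, 10}
Tree: B1–B2, B2–B3, B3–B4, B4–B5, B5–B6, B6–B7, B7–B8, B8–B9, B9–B10, B10–B11, B11–B12

Each bag holds 4 vertices, so the decomposition has width 3, which upper-bounds the treewidth. For the lower bound: the 4 vertex sets {4,8,13}, {5}, {0}, {1,6,9,14} are disjoint, each induces a connected subgraph, and every pair is joined by at least one edge of G. Contracting each set to a single vertex therefore yields K_{4} as a minor, and since treewidth is minor-monotone, tw(G) ≥ tw(K_{4}) = 3. Hence tw(G) = 3 exactly.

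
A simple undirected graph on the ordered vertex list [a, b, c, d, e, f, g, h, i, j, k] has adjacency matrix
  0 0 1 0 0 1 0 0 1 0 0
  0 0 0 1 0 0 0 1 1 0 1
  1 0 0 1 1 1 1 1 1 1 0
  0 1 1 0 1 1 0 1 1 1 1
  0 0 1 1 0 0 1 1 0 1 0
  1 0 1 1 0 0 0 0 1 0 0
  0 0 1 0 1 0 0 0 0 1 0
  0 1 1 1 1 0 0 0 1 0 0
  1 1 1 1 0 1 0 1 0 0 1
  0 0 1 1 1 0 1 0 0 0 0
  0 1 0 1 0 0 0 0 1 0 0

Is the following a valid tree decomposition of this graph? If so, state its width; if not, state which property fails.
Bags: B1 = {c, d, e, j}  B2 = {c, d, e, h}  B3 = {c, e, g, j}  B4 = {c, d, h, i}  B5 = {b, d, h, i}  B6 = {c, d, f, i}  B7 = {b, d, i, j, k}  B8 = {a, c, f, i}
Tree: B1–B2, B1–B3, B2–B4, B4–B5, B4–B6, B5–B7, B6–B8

No — bags containing vertex j are not connected in the tree.

A tree decomposition must satisfy three properties: every vertex lies in some bag; for every edge, both endpoints lie together in some bag; and for every vertex, the bags containing it form a connected subtree. Here bags containing vertex j are not connected in the tree, so the decomposition is invalid.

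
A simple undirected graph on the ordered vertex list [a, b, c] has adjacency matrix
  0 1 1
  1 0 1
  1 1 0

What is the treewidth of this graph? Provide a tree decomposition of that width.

Treewidth 2.
One optimal decomposition is:
Bags: B1 = {a, b, c}
Tree: (single bag)

A single bag containing all 3 vertices is trivially a valid decomposition of width 2. For the lower bound, the 3 vertices {a, b, c} are pairwise adjacent, and any tree decomposition puts a clique entirely inside one bag — forcing width ≥ 2. Therefore the treewidth is 2.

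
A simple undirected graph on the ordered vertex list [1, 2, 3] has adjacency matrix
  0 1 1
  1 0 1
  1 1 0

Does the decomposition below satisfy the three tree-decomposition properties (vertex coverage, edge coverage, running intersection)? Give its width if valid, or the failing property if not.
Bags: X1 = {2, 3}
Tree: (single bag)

No — vertex 1 appears in no bag.

A tree decomposition must satisfy three properties: every vertex lies in some bag; for every edge, both endpoints lie together in some bag; and for every vertex, the bags containing it form a connected subtree. Here vertex 1 appears in no bag, so the decomposition is invalid.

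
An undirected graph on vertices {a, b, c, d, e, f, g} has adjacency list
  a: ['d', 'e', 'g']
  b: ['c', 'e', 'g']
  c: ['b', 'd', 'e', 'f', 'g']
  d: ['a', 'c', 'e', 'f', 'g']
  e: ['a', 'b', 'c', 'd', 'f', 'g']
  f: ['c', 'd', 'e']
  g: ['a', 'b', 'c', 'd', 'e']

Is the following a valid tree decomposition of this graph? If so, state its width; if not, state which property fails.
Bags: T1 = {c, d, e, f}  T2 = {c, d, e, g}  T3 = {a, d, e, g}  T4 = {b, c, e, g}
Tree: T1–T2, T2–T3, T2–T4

Yes; width 3.

Vertex coverage: the bags together contain {a, b, c, d, e, f, g}, the full vertex set. Edge coverage: each edge of G has both endpoints in at least one bag. Running intersection: for every vertex, the bags containing it form a connected subtree. All three properties hold, so this is a valid tree decomposition of width max|bag| − 1 = 3, and hence tw(G) ≤ 3.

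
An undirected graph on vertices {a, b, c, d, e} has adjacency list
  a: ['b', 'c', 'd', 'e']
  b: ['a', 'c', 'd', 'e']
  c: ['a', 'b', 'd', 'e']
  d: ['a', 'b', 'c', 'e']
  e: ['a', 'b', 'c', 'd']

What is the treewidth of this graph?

4

A width-4 tree decomposition is:
Bags: B1 = {a, b, c, d, e}
Tree: (single bag)
With just one bag of size 5, the width is 5 − 1 = 4, so tw(G) ≤ 4. On the other hand G contains the 5-clique {a, b, c, d, e}. A clique must lie in a single bag of any decomposition, so no decomposition can have width below 4. Hence tw(G) = 4 exactly.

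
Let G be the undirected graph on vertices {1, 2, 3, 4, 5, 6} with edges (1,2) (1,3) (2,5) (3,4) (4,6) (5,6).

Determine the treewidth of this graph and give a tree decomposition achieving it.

Treewidth 2.
One such decomposition:
Bags: B1 = {1, 2, 5}  B2 = {1, 5, 6}  B3 = {1, 4, 6}  B4 = {1, 3, 4}
Tree: B1–B2, B2–B3, B3–B4

The largest bag has 3 vertices, giving width 2; this decomposition certifies tw(G) ≤ 2. For the lower bound, G contains the cycle 1–2–5–6–4–3–1, so G is not a forest; only forests have treewidth ≤ 1, hence tw(G) ≥ 2. The upper and lower bounds meet at 2, so that is the treewidth.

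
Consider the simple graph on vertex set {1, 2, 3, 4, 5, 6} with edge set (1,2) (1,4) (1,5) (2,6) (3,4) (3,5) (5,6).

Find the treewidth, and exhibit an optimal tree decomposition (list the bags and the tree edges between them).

Treewidth 2.
One optimal decomposition is:
Bags: B1 = {3, 4, 5}  B2 = {1, 4, 5}  B3 = {1, 5, 6}  B4 = {1, 2, 6}
Tree: B1–B2, B2–B3, B3–B4

The largest bag has 3 vertices, giving width 2; this decomposition certifies tw(G) ≤ 2. For the lower bound, G contains the cycle 3–4–1–5–3, so G is not a forest; only forests have treewidth ≤ 1, hence tw(G) ≥ 2. Combining the bounds, tw(G) = 2.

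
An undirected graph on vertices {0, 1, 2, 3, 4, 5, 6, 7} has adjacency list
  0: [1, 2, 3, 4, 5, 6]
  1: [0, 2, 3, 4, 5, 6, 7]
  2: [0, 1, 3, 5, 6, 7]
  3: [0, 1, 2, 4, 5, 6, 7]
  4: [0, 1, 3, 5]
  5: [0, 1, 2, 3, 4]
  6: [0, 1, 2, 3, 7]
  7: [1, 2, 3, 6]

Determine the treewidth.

4

A width-4 tree decomposition is:
Bags: B1 = {0, 1, 2, 3, 6}  B2 = {0, 1, 2, 3, 5}  B3 = {1, 2, 3, 6, 7}  B4 = {0, 1, 3, 4, 5}
Tree: B1–B2, B1–B3, B2–B4
Each bag holds 5 vertices, so the decomposition has width 4, which upper-bounds the treewidth. On the other hand G contains the 5-clique {0, 1, 2, 3, 5}. A clique must lie in a single bag of any decomposition, so no decomposition can have width below 4. Therefore the treewidth is 4.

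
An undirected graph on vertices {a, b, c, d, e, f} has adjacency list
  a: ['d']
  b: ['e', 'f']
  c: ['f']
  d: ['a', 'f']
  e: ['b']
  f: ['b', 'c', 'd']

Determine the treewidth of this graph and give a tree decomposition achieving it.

Treewidth 1.
One optimal decomposition is:
Bags: B1 = {b, f}  B2 = {c, f}  B3 = {b, e}  B4 = {d, f}  B5 = {a, d}
Tree: B1–B2, B1–B3, B1–B4, B4–B5

The largest bag has 2 vertices, giving width 1; this decomposition certifies tw(G) ≤ 1. Since G has at least one edge (e.g. f–b), it is not an edgeless graph, so tw(G) ≥ 1. Hence tw(G) = 1 exactly.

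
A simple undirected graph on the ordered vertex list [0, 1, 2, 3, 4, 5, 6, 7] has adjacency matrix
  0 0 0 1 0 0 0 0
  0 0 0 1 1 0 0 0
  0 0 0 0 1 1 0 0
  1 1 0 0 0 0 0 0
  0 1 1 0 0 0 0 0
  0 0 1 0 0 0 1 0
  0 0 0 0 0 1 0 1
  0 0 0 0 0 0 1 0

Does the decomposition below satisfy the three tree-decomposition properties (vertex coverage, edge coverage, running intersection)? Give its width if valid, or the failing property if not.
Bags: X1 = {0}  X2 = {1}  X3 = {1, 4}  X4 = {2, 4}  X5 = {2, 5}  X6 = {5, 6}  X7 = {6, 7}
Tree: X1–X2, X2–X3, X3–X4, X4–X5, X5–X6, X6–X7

A tree decomposition must satisfy three properties: every vertex lies in some bag; for every edge, both endpoints lie together in some bag; and for every vertex, the bags containing it form a connected subtree. Here vertex 3 appears in no bag, so the decomposition is invalid.

No — vertex 3 appears in no bag.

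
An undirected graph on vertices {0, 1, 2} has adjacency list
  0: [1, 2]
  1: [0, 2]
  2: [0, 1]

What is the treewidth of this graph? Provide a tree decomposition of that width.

With just one bag of size 3, the width is 3 − 1 = 2, so tw(G) ≤ 2. On the other hand G contains the 3-clique {0, 1, 2}. A clique must lie in a single bag of any decomposition, so no decomposition can have width below 2. The upper and lower bounds meet at 2, so that is the treewidth.

Treewidth 2.
One optimal decomposition is:
Bags: B1 = {0, 1, 2}
Tree: (single bag)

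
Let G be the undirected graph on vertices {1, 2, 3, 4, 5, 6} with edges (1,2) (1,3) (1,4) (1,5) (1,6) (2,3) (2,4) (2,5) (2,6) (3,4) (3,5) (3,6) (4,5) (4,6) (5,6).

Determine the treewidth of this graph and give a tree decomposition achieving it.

Treewidth 5.
One optimal decomposition is:
Bags: B1 = {1, 2, 3, 4, 5, 6}
Tree: (single bag)

A single bag containing all 6 vertices is trivially a valid decomposition of width 5. Conversely, {1, 2, 3, 4, 5, 6} is a clique of size 6, and the vertices of any clique must share a bag in every tree decomposition; so some bag has ≥ 6 vertices and tw(G) ≥ 5. The upper and lower bounds meet at 5, so that is the treewidth.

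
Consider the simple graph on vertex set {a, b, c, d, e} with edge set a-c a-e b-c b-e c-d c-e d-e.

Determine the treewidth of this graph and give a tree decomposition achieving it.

Treewidth 2.
One such decomposition:
Bags: B1 = {a, c, e}  B2 = {b, c, e}  B3 = {c, d, e}
Tree: B1–B2, B2–B3

The largest bag has 3 vertices, giving width 2; this decomposition certifies tw(G) ≤ 2. On the other hand G contains the 3-clique {c, d, e}. A clique must lie in a single bag of any decomposition, so no decomposition can have width below 2. Combining the bounds, tw(G) = 2.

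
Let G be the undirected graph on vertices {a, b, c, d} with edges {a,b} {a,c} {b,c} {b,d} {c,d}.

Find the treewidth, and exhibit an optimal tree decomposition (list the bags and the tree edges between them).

Treewidth 2.
One such decomposition:
Bags: B1 = {a, b, c}  B2 = {b, c, d}
Tree: B1–B2

Each bag holds 3 vertices, so the decomposition has width 2, which upper-bounds the treewidth. Conversely, {b, c, d} is a clique of size 3, and the vertices of any clique must share a bag in every tree decomposition; so some bag has ≥ 3 vertices and tw(G) ≥ 2. Hence tw(G) = 2 exactly.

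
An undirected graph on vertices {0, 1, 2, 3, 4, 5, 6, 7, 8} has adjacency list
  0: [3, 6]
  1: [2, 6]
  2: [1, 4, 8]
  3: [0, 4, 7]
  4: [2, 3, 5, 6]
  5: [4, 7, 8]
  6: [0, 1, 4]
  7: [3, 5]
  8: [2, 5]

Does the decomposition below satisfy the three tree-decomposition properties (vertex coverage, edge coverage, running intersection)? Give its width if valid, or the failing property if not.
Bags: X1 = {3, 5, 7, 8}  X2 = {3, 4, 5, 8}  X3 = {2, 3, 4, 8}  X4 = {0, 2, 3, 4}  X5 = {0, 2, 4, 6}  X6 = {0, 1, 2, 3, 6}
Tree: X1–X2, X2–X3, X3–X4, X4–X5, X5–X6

A tree decomposition must satisfy three properties: every vertex lies in some bag; for every edge, both endpoints lie together in some bag; and for every vertex, the bags containing it form a connected subtree. Here bags containing vertex 3 are not connected in the tree, so the decomposition is invalid.

No — bags containing vertex 3 are not connected in the tree.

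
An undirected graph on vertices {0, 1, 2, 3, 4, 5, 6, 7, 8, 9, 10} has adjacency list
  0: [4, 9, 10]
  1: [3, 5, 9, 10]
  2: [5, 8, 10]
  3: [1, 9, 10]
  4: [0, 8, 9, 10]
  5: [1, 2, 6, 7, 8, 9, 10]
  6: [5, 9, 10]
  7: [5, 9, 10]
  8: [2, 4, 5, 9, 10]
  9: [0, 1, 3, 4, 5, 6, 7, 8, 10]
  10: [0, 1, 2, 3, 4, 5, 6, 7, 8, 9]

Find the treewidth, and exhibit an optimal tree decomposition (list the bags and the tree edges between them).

Treewidth 3.
One optimal decomposition is:
Bags: B1 = {1, 5, 9, 10}  B2 = {5, 7, 9, 10}  B3 = {5, 8, 9, 10}  B4 = {4, 8, 9, 10}  B5 = {2, 5, 8, 10}  B6 = {1, 3, 9, 10}  B7 = {5, 6, 9, 10}  B8 = {0, 4, 9, 10}
Tree: B1–B2, B1–B3, B3–B4, B3–B5, B1–B6, B2–B7, B4–B8

Every bag has size at most 4, so the width is 4 − 1 = 3 and tw(G) ≤ 3. For the lower bound, the 4 vertices {0, 4, 9, 10} are pairwise adjacent, and any tree decomposition puts a clique entirely inside one bag — forcing width ≥ 3. The upper and lower bounds meet at 3, so that is the treewidth.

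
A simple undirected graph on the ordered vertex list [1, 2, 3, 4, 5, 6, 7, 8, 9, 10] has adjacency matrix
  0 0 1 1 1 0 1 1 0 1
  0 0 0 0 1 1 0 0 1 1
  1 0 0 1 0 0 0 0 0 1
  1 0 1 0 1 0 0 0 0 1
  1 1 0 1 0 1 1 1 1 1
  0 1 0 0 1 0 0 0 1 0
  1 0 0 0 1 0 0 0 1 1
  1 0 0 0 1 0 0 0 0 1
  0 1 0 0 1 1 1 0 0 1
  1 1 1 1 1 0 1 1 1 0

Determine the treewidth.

3

A width-3 tree decomposition is:
Bags: B1 = {2, 5, 9, 10}  B2 = {5, 7, 9, 10}  B3 = {1, 5, 7, 10}  B4 = {1, 5, 8, 10}  B5 = {1, 4, 5, 10}  B6 = {1, 3, 4, 10}  B7 = {2, 5, 6, 9}
Tree: B1–B2, B2–B3, B3–B4, B4–B5, B5–B6, B1–B7
Every bag has size at most 4, so the width is 4 − 1 = 3 and tw(G) ≤ 3. On the other hand G contains the 4-clique {1, 3, 4, 10}. A clique must lie in a single bag of any decomposition, so no decomposition can have width below 3. Combining the bounds, tw(G) = 3.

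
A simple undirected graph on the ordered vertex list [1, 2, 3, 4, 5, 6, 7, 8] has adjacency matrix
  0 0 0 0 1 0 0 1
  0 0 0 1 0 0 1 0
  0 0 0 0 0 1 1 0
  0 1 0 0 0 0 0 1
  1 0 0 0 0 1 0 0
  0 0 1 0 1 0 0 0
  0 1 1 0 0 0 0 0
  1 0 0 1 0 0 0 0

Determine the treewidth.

A width-2 tree decomposition is:
Bags: B1 = {1, 5, 8}  B2 = {4, 5, 8}  B3 = {2, 4, 5}  B4 = {2, 5, 7}  B5 = {3, 5, 7}  B6 = {3, 5, 6}
Tree: B1–B2, B2–B3, B3–B4, B4–B5, B5–B6
Every bag has size at most 3, so the width is 3 − 1 = 2 and tw(G) ≤ 2. For the lower bound, G contains the cycle 5–1–8–4–2–7–3–6–5, so G is not a forest; only forests have treewidth ≤ 1, hence tw(G) ≥ 2. Hence tw(G) = 2 exactly.

2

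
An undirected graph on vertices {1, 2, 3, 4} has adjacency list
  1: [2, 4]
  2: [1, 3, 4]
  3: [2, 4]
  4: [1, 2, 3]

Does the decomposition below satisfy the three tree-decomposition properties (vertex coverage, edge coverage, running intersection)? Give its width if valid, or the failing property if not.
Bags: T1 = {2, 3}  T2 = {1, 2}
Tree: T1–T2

A tree decomposition must satisfy three properties: every vertex lies in some bag; for every edge, both endpoints lie together in some bag; and for every vertex, the bags containing it form a connected subtree. Here vertex 4 appears in no bag, so the decomposition is invalid.

No — vertex 4 appears in no bag.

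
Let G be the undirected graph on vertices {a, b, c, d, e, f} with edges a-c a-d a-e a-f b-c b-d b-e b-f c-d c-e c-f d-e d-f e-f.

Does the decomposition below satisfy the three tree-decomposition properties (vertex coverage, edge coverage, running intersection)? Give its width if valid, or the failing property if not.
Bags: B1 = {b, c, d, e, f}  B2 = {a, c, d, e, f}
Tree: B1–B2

Every vertex of G appears in some bag (union = {a, b, c, d, e, f}); every edge is covered by a bag; and for each vertex v the set of bags containing v is connected in the bag tree. The decomposition is therefore valid. The largest bag has 5 vertices, so the width is 4.

Yes; width 4.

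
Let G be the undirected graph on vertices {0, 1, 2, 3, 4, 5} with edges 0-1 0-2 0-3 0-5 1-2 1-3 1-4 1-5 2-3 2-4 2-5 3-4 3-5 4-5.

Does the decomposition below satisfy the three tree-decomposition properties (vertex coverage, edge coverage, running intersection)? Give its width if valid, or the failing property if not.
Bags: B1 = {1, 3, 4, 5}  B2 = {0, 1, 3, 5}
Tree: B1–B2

No — vertex 2 appears in no bag.

A tree decomposition must satisfy three properties: every vertex lies in some bag; for every edge, both endpoints lie together in some bag; and for every vertex, the bags containing it form a connected subtree. Here vertex 2 appears in no bag, so the decomposition is invalid.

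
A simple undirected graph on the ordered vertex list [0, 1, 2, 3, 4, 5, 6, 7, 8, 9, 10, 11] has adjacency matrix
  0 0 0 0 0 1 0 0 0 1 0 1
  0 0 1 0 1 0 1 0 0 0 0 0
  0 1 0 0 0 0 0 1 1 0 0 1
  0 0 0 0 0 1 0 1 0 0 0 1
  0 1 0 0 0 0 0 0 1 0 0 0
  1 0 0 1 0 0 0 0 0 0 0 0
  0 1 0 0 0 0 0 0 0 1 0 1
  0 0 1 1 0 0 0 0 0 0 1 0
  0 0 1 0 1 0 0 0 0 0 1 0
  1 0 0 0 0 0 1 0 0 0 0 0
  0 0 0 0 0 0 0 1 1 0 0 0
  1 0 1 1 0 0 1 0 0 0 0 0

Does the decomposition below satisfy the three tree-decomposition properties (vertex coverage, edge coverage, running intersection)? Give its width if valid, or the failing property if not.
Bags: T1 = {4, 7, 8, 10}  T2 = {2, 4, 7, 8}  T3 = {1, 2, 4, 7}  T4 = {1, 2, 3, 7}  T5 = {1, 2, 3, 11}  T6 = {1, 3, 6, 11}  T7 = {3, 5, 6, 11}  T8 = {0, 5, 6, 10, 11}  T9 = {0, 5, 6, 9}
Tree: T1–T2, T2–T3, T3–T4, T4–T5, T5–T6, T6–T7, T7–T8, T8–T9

A tree decomposition must satisfy three properties: every vertex lies in some bag; for every edge, both endpoints lie together in some bag; and for every vertex, the bags containing it form a connected subtree. Here bags containing vertex 10 are not connected in the tree, so the decomposition is invalid.

No — bags containing vertex 10 are not connected in the tree.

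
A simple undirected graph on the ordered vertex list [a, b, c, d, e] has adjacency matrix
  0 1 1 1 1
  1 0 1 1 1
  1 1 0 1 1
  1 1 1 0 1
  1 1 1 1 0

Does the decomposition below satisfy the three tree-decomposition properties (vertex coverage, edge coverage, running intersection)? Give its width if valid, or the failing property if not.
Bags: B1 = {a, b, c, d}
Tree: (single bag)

No — vertex e appears in no bag.

A tree decomposition must satisfy three properties: every vertex lies in some bag; for every edge, both endpoints lie together in some bag; and for every vertex, the bags containing it form a connected subtree. Here vertex e appears in no bag, so the decomposition is invalid.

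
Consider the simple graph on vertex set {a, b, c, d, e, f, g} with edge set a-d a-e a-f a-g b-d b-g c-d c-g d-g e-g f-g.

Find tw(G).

2

A width-2 tree decomposition is:
Bags: B1 = {b, d, g}  B2 = {c, d, g}  B3 = {a, d, g}  B4 = {a, f, g}  B5 = {a, e, g}
Tree: B1–B2, B2–B3, B3–B4, B3–B5
Every bag has size at most 3, so the width is 3 − 1 = 2 and tw(G) ≤ 2. On the other hand G contains the 3-clique {c, d, g}. A clique must lie in a single bag of any decomposition, so no decomposition can have width below 2. The upper and lower bounds meet at 2, so that is the treewidth.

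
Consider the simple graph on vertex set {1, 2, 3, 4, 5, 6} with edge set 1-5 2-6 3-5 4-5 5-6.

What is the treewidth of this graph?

A width-1 tree decomposition is:
Bags: B1 = {4, 5}  B2 = {1, 5}  B3 = {5, 6}  B4 = {2, 6}  B5 = {3, 5}
Tree: B1–B2, B1–B3, B3–B4, B1–B5
The largest bag has 2 vertices, giving width 1; this decomposition certifies tw(G) ≤ 1. Any graph with an edge has treewidth ≥ 1, and G has the edge 4–5. The upper and lower bounds meet at 1, so that is the treewidth.

1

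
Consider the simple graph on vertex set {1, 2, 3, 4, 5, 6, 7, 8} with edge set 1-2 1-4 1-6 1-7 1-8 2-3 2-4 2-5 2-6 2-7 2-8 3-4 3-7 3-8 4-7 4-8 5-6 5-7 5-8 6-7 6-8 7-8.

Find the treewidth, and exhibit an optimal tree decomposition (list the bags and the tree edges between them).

Each bag holds 5 vertices, so the decomposition has width 4, which upper-bounds the treewidth. For the lower bound, the 5 vertices {1, 2, 4, 7, 8} are pairwise adjacent, and any tree decomposition puts a clique entirely inside one bag — forcing width ≥ 4. Therefore the treewidth is 4.

Treewidth 4.
One such decomposition:
Bags: B1 = {1, 2, 4, 7, 8}  B2 = {2, 3, 4, 7, 8}  B3 = {1, 2, 6, 7, 8}  B4 = {2, 5, 6, 7, 8}
Tree: B1–B2, B1–B3, B3–B4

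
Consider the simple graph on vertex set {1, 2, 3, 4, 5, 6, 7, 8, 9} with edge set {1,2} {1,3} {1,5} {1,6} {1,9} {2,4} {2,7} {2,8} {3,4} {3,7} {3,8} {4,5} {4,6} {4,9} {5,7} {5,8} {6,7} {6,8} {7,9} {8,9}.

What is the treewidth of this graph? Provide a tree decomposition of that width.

The largest bag has 5 vertices, giving width 4; this decomposition certifies tw(G) ≤ 4. For the lower bound: the 5 vertex sets {1,6}, {5,8}, {4,9}, {7}, {3} are disjoint, each induces a connected subgraph, and every pair is joined by at least one edge of G. Contracting each set to a single vertex therefore yields K_{5} as a minor, and since treewidth is minor-monotone, tw(G) ≥ tw(K_{5}) = 4. Therefore the treewidth is 4.

Treewidth 4.
One such decomposition:
Bags: B1 = {1, 4, 6, 7, 8}  B2 = {1, 4, 5, 7, 8}  B3 = {1, 4, 7, 8, 9}  B4 = {1, 3, 4, 7, 8}  B5 = {1, 2, 4, 7, 8}
Tree: B1–B2, B2–B3, B3–B4, B4–B5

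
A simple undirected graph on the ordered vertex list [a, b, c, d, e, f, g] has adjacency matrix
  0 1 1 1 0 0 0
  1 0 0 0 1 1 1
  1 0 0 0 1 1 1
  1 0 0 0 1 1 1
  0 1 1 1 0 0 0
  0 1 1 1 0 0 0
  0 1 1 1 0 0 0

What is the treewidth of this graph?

A width-3 tree decomposition is:
Bags: B1 = {b, c, d, g}  B2 = {b, c, d, f}  B3 = {b, c, d, e}  B4 = {a, b, c, d}
Tree: B1–B2, B2–B3, B3–B4
Each bag holds 4 vertices, so the decomposition has width 3, which upper-bounds the treewidth. For the lower bound: the 4 vertex sets {d,g}, {b,f}, {c}, {e} are disjoint, each induces a connected subgraph, and every pair is joined by at least one edge of G. Contracting each set to a single vertex therefore yields K_{4} as a minor, and since treewidth is minor-monotone, tw(G) ≥ tw(K_{4}) = 3. Combining the bounds, tw(G) = 3.

3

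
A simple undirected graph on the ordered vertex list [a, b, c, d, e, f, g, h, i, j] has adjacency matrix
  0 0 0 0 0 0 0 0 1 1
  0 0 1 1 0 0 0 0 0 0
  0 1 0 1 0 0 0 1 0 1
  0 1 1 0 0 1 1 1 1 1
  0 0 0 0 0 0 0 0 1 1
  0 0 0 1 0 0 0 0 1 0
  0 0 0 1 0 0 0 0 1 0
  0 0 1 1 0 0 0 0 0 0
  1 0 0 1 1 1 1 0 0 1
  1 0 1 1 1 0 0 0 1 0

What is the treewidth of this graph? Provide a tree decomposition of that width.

Every bag has size at most 3, so the width is 3 − 1 = 2 and tw(G) ≤ 2. For the lower bound, the 3 vertices {c, d, h} are pairwise adjacent, and any tree decomposition puts a clique entirely inside one bag — forcing width ≥ 2. The upper and lower bounds meet at 2, so that is the treewidth.

Treewidth 2.
One optimal decomposition is:
Bags: B1 = {c, d, j}  B2 = {d, i, j}  B3 = {d, g, i}  B4 = {c, d, h}  B5 = {b, c, d}  B6 = {e, i, j}  B7 = {d, f, i}  B8 = {a, i, j}
Tree: B1–B2, B2–B3, B1–B4, B4–B5, B2–B6, B3–B7, B6–B8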